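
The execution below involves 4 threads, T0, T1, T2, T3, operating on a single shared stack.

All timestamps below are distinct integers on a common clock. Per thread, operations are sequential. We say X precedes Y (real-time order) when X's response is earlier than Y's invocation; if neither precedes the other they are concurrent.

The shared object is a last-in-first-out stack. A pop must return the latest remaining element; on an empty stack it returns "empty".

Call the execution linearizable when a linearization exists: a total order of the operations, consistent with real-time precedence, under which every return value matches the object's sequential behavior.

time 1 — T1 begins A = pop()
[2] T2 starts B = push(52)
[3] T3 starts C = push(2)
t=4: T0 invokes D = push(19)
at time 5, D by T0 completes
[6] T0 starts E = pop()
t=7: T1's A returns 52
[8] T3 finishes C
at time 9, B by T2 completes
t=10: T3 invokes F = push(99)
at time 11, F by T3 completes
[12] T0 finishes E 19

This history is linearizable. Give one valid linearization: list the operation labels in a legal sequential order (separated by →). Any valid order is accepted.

after step 1 (B push(52)): stack <52>
after step 2 (A pop() → 52): stack <>
after step 3 (C push(2)): stack <2>
after step 4 (D push(19)): stack <2,19>
after step 5 (E pop() → 19): stack <2>
after step 6 (F push(99)): stack <2,99>

B → A → C → D → E → F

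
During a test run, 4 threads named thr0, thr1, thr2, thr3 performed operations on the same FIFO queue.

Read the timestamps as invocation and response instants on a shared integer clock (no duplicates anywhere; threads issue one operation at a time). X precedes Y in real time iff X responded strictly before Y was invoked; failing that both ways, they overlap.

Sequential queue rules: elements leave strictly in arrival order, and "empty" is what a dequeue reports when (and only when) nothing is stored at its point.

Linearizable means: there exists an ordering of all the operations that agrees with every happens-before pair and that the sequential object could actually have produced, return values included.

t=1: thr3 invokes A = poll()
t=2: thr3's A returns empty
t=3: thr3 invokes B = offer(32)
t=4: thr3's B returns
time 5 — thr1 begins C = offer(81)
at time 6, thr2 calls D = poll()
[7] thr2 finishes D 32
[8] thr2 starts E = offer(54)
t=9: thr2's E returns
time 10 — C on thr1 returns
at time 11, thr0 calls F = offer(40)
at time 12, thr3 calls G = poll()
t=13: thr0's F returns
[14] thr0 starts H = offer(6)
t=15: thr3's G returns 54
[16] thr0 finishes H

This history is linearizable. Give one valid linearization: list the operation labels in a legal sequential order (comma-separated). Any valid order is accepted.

1. A poll() → empty, leaving queue <>
2. B offer(32), leaving queue <32>
3. D poll() → 32, leaving queue <>
4. E offer(54), leaving queue <54>
5. C offer(81), leaving queue <54,81>
6. F offer(40), leaving queue <54,81,40>
7. G poll() → 54, leaving queue <81,40>
8. H offer(6), leaving queue <81,40,6>

A, B, D, E, C, F, G, H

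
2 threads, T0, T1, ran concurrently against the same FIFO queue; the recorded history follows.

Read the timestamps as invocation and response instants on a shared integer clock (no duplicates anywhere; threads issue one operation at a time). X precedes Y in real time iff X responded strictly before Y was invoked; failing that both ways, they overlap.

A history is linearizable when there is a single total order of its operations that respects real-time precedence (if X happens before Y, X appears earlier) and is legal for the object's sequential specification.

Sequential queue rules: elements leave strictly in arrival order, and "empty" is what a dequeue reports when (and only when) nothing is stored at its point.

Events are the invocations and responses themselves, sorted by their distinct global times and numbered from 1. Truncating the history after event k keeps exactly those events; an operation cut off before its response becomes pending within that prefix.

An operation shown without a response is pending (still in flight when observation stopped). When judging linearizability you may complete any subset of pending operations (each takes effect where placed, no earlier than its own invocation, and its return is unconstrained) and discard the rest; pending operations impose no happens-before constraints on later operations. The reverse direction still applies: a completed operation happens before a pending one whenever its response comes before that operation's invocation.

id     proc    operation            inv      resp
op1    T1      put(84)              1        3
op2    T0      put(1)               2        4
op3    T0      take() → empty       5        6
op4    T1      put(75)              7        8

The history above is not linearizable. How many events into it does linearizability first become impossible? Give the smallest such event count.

events 1..5 are linearizable; a witness order is op1, op2:
after step 1 (op1 put(84)): queue <84>
after step 2 (op2 put(1)): queue <84,1>
at event 6 (op3's time-6 response) nothing linearizes any more
take op1, op2, op3: step 3 already fails, because op3 take() → empty cannot occur there
take op2, op1, op3: step 3 already fails, because op3 take() → empty cannot occur there

6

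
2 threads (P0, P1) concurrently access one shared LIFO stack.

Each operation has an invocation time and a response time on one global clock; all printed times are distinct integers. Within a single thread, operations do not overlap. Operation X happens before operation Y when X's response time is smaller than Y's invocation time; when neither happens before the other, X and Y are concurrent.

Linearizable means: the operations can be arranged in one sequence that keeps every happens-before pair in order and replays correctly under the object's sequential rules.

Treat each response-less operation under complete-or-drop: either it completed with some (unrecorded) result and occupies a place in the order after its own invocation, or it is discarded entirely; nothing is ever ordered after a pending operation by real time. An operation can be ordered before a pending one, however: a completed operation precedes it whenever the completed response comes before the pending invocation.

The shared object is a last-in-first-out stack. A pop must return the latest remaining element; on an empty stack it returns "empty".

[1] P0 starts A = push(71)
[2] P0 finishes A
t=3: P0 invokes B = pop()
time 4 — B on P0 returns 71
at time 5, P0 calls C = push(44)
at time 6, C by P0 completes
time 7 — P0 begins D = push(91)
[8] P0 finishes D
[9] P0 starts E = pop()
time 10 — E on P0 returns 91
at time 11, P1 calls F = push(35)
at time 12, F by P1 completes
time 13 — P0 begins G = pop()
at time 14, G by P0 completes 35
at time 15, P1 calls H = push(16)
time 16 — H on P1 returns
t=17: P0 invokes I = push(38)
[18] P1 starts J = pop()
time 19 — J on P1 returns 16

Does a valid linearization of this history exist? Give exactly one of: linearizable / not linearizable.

linearizable

witness order: A, B, C, D, E, F, G, H, J
step 1: A push(71) — stack <71>
step 2: B pop() → 71 — stack <>
step 3: C push(44) — stack <44>
step 4: D push(91) — stack <44,91>
step 5: E pop() → 91 — stack <44>
step 6: F push(35) — stack <44,35>
step 7: G pop() → 35 — stack <44>
step 8: H push(16) — stack <44,16>
step 9: J pop() → 16 — stack <44>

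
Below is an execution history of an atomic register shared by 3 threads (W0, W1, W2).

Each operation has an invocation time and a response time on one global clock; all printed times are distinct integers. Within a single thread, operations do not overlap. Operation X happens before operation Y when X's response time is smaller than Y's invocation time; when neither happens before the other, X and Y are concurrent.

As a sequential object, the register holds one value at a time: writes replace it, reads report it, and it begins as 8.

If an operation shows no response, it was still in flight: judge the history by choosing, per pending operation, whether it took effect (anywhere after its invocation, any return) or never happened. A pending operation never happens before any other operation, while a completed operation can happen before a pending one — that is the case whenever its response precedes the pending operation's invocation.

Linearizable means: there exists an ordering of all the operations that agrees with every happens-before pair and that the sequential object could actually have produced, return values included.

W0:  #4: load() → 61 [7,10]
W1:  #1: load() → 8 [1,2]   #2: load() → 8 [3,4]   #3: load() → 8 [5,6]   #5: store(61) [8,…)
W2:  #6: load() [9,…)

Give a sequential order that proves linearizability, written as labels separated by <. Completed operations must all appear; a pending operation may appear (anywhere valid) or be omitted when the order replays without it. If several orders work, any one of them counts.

#1 < #2 < #3 < #5 < #4

1. #1 load() → 8, leaving value 8
2. #2 load() → 8, leaving value 8
3. #3 load() → 8, leaving value 8
4. #5 store(61) (pending, included), leaving value 61
5. #4 load() → 61, leaving value 61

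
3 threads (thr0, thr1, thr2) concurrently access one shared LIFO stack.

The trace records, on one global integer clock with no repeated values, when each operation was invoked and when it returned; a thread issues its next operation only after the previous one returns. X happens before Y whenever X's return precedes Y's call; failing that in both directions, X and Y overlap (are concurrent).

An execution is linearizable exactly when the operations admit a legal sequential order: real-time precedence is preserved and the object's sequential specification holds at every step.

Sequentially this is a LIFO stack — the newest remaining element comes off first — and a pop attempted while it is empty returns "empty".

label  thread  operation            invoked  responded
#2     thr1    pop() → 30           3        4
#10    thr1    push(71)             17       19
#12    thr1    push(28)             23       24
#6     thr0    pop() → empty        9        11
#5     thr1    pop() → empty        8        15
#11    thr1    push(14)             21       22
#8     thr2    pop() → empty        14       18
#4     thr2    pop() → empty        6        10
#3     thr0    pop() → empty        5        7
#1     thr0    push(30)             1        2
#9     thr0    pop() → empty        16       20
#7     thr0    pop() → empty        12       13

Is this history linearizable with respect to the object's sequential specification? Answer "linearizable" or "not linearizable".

linearizable

witness order: #1, #2, #3, #4, #5, #6, #7, #8, #9, #10, #11, #12
1. #1 push(30), leaving stack <30>
2. #2 pop() → 30, leaving stack <>
3. #3 pop() → empty, leaving stack <>
4. #4 pop() → empty, leaving stack <>
5. #5 pop() → empty, leaving stack <>
6. #6 pop() → empty, leaving stack <>
7. #7 pop() → empty, leaving stack <>
8. #8 pop() → empty, leaving stack <>
9. #9 pop() → empty, leaving stack <>
10. #10 push(71), leaving stack <71>
11. #11 push(14), leaving stack <71,14>
12. #12 push(28), leaving stack <71,14,28>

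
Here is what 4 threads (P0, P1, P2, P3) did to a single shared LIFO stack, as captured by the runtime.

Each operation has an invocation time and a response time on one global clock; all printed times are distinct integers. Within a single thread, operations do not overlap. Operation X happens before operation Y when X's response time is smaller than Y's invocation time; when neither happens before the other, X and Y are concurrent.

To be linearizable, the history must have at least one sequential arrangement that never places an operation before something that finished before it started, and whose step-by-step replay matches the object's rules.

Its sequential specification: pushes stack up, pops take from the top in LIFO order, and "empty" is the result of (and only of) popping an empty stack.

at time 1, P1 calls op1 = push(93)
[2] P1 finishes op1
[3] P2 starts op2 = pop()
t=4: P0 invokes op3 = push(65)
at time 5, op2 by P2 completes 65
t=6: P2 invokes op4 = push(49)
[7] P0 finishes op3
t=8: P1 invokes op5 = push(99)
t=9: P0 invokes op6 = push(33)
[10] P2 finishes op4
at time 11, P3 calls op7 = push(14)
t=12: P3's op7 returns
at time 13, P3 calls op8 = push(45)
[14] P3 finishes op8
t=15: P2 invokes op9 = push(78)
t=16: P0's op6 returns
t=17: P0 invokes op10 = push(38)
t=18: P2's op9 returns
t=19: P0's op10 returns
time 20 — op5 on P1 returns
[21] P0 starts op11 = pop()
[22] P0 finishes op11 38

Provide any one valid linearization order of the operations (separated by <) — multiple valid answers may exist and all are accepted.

step 1: op1 push(93) — stack <93>
step 2: op3 push(65) — stack <93,65>
step 3: op2 pop() → 65 — stack <93>
step 4: op4 push(49) — stack <93,49>
step 5: op5 push(99) — stack <93,49,99>
step 6: op6 push(33) — stack <93,49,99,33>
step 7: op7 push(14) — stack <93,49,99,33,14>
step 8: op8 push(45) — stack <93,49,99,33,14,45>
step 9: op9 push(78) — stack <93,49,99,33,14,45,78>
step 10: op10 push(38) — stack <93,49,99,33,14,45,78,38>
step 11: op11 pop() → 38 — stack <93,49,99,33,14,45,78>

op1 < op3 < op2 < op4 < op5 < op6 < op7 < op8 < op9 < op10 < op11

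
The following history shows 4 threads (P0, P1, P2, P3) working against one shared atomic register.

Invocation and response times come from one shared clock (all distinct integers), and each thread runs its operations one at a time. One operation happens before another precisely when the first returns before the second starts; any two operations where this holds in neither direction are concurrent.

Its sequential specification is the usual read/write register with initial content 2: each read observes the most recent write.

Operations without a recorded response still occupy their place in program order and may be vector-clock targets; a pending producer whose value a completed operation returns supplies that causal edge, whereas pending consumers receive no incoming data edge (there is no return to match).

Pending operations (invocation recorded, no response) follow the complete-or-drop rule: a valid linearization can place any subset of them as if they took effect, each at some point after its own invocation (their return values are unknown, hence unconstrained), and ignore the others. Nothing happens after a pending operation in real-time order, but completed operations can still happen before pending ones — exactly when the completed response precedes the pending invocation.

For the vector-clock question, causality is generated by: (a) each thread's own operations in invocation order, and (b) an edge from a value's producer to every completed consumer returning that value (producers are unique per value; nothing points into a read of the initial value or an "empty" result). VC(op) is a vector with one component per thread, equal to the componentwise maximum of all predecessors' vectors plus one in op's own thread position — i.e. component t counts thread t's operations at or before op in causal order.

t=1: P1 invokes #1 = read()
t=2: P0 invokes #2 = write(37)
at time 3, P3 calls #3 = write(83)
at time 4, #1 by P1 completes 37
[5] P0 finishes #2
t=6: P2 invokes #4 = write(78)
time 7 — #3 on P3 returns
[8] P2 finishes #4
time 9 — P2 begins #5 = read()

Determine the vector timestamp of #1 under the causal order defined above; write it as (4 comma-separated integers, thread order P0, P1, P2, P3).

#3 (invocation 3): nothing precedes it; P3's component alone gives (0, 0, 0, 1)
#4 (invocation 6): nothing precedes it; P2's component alone gives (0, 0, 1, 0)
#2 (invocation 2): nothing precedes it; P0's component alone gives (1, 0, 0, 0)
from VC(#4)=(0, 0, 1, 0), #5 (invoked 9) maxes components and bumps P2 → (0, 0, 2, 0)
from VC(#2)=(1, 0, 0, 0), #1 (invoked 1) maxes components and bumps P1 → (1, 1, 0, 0)
target: VC(#1) = (1, 1, 0, 0)

(1, 1, 0, 0)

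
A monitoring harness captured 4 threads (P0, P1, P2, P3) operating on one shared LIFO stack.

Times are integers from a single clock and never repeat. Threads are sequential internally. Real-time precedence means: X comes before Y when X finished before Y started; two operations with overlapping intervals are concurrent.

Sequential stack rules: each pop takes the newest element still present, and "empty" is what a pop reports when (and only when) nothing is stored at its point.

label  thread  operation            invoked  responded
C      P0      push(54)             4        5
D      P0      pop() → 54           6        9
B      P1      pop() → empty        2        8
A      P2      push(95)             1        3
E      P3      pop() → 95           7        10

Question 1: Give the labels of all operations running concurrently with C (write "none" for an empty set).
concurrent with C ([4,5]): every op whose interval crosses 4..5
A [1,3]: before
B [2,8]: concurrent
D [6,9]: after
E [7,10]: after

B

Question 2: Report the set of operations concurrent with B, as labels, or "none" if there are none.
overlap test against B [2,8]: concurrent iff the interval meets 2..8
A [1,3]: concurrent
C [4,5]: concurrent
D [6,9]: concurrent
E [7,10]: concurrent

A, C, D, E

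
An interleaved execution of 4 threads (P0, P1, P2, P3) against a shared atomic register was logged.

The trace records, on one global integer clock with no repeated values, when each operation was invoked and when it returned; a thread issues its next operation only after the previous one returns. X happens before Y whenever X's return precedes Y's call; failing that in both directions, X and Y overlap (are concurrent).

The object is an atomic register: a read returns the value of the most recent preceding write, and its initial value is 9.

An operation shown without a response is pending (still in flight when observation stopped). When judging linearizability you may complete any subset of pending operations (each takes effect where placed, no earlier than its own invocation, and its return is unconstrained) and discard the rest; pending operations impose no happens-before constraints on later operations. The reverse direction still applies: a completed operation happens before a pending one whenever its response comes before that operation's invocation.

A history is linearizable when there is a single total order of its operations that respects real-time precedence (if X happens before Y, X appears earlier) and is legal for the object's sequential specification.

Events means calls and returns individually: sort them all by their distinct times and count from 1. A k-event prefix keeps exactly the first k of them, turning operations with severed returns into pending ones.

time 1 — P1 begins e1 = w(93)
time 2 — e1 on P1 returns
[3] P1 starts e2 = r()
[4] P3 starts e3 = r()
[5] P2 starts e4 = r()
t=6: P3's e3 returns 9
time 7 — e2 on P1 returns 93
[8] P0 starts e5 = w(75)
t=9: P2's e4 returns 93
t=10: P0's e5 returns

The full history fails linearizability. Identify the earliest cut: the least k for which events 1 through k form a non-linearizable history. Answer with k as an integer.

6

events 1..5 are linearizable, e.g. via e1:
1. e1 w(93), leaving value 93
at event 6 (e3's time-6 response) nothing linearizes any more
no completion choice of the 2 pending operations (e2, e4) rescues it — every subset was tried
e.g. e1, e3 (pending dropped): illegal at step 2, since e3 r() → 9 cannot apply there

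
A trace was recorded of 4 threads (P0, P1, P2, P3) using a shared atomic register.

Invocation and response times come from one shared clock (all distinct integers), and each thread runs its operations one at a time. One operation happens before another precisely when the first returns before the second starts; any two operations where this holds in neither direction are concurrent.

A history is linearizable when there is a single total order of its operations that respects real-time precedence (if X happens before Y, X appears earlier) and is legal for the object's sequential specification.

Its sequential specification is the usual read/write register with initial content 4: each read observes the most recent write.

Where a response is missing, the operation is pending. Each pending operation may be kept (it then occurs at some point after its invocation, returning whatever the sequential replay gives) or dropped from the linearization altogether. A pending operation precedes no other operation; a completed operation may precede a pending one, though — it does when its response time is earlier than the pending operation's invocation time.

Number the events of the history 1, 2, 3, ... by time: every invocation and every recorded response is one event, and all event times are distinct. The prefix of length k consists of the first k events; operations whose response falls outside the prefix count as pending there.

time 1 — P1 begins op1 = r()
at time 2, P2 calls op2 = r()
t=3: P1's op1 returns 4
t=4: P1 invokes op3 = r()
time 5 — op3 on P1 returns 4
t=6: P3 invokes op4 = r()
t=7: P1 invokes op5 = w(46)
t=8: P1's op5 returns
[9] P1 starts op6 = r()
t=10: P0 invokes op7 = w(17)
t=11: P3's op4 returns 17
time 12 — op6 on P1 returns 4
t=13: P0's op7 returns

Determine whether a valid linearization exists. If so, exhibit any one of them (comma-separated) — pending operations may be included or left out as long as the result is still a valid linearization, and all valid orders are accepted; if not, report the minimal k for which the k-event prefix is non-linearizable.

not linearizable — minimal violating prefix: 12 events

events 1..11 are fine; event 12 — the response of op6 at time 12 — makes the prefix non-linearizable
the 5 completed operations admit 3 real-time orders; each fails the atomic register replay
every completion of the 2 pending operations (op2, op7) was checked; none linearizes
for example op1, op3, op4, op5, op6 (pending dropped) fails at step 3: op4 r() → 17 is not legal there
for example op1, op3, op5, op4, op6 (pending dropped) fails at step 4: op4 r() → 17 is not legal there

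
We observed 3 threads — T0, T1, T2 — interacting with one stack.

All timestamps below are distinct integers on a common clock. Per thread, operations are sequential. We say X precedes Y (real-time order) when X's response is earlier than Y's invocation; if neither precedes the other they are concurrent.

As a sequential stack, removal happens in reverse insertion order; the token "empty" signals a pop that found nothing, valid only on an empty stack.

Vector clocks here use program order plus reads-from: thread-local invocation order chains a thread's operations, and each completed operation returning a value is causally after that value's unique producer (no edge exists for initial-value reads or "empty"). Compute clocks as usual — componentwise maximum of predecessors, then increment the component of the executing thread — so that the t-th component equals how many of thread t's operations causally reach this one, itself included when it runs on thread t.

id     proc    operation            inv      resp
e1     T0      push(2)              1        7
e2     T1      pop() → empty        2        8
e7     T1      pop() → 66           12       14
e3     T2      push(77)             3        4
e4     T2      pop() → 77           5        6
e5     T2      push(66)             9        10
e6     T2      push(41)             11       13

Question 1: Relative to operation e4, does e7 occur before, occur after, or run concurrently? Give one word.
Answer: after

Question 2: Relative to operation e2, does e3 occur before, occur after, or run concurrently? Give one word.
Answer: concurrent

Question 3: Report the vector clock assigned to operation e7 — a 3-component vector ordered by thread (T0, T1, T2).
Answer: (0, 2, 3)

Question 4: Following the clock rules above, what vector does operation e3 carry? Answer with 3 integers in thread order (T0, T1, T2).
Answer: (0, 0, 1)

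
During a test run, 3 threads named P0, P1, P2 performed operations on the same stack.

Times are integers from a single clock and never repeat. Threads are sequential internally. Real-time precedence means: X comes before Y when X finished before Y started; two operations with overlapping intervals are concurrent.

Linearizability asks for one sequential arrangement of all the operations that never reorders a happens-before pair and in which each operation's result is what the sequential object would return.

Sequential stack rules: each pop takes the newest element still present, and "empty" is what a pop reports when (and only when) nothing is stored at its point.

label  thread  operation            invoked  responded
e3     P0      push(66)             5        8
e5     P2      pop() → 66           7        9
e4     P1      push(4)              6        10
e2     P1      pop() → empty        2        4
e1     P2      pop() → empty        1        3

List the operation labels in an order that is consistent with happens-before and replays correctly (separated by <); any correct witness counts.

e1 < e2 < e3 < e5 < e4

step 1: e1 pop() → empty — stack <>
step 2: e2 pop() → empty — stack <>
step 3: e3 push(66) — stack <66>
step 4: e5 pop() → 66 — stack <>
step 5: e4 push(4) — stack <4>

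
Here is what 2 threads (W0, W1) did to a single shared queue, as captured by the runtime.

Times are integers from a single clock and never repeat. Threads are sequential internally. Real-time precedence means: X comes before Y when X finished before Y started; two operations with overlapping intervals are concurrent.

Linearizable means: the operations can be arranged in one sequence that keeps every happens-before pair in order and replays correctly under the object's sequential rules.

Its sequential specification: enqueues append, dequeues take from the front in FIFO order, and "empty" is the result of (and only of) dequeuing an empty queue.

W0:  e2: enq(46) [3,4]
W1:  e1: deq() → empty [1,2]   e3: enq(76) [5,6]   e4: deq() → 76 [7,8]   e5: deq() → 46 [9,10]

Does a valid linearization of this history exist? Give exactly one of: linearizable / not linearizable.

cut after 7 events: linearizable; cut after 8 events (e4 responds, time 8): not linearizable
a single order respects real time; the 4 completed queue operations fail replay along it
one such order, e1, e2, e3, e4, breaks at step 4 where e4 deq() → 76 is illegal

not linearizable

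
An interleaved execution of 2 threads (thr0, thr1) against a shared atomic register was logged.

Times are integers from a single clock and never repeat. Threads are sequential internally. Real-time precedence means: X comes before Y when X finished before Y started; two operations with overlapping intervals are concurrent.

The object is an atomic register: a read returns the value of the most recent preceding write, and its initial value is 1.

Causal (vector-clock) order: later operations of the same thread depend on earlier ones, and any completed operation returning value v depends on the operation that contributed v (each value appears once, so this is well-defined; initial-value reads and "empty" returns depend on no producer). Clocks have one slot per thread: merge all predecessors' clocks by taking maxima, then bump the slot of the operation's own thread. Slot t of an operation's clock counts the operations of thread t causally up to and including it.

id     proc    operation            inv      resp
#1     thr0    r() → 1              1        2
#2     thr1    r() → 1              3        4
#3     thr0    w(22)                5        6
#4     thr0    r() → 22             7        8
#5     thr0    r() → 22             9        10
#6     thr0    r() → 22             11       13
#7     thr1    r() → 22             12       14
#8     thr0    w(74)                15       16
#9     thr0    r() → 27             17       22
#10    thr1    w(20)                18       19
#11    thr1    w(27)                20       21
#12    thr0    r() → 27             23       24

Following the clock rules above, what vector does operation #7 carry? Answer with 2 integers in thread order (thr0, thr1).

(2, 2)

root op #2, invoked 3: fresh clock plus thr1's own tick → (0, 1)
root op #1, invoked 1: fresh clock plus thr0's own tick → (1, 0)
VC(#3, invoked at 5): max of VC(#1)=(1, 0), then +1 on thread thr0 → (2, 0)
VC(#4, invoked at 7): max of VC(#3)=(2, 0), then +1 on thread thr0 → (3, 0)
VC(#7, invoked at 12): max of VC(#2)=(0, 1), VC(#3)=(2, 0), then +1 on thread thr1 → (2, 2)
VC(#5, invoked at 9): max of VC(#3)=(2, 0), VC(#4)=(3, 0), then +1 on thread thr0 → (4, 0)
VC(#10, invoked at 18): max of VC(#7)=(2, 2), then +1 on thread thr1 → (2, 3)
VC(#6, invoked at 11): max of VC(#3)=(2, 0), VC(#5)=(4, 0), then +1 on thread thr0 → (5, 0)
VC(#11, invoked at 20): max of VC(#10)=(2, 3), then +1 on thread thr1 → (2, 4)
VC(#8, invoked at 15): max of VC(#6)=(5, 0), then +1 on thread thr0 → (6, 0)
VC(#9, invoked at 17): max of VC(#8)=(6, 0), VC(#11)=(2, 4), then +1 on thread thr0 → (7, 4)
VC(#12, invoked at 23): max of VC(#9)=(7, 4), VC(#11)=(2, 4), then +1 on thread thr0 → (8, 4)
target: VC(#7) = (2, 2)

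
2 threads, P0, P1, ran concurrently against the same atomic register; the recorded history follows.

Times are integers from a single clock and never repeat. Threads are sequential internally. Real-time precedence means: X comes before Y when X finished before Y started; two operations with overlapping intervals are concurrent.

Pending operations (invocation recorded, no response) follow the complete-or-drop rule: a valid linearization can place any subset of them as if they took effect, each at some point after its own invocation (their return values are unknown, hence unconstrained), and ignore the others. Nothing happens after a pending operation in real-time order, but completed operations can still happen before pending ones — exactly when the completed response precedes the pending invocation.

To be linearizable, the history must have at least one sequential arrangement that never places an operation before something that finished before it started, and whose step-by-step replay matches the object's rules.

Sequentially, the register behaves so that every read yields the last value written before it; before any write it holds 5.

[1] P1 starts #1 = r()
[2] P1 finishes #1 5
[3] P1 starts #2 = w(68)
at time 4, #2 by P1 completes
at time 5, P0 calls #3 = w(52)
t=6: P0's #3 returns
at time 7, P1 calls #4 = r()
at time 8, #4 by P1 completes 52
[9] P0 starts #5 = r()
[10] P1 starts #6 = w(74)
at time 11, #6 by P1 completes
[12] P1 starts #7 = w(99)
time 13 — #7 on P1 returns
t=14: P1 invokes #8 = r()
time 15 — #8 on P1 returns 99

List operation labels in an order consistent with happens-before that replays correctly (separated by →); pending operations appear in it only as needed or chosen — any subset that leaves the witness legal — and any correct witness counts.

step 1: #1 r() → 5 — value 5
step 2: #2 w(68) — value 68
step 3: #3 w(52) — value 52
step 4: #4 r() → 52 — value 52
step 5: #5 r() (pending, included) — value 52
step 6: #6 w(74) — value 74
step 7: #7 w(99) — value 99
step 8: #8 r() → 99 — value 99

#1 → #2 → #3 → #4 → #5 → #6 → #7 → #8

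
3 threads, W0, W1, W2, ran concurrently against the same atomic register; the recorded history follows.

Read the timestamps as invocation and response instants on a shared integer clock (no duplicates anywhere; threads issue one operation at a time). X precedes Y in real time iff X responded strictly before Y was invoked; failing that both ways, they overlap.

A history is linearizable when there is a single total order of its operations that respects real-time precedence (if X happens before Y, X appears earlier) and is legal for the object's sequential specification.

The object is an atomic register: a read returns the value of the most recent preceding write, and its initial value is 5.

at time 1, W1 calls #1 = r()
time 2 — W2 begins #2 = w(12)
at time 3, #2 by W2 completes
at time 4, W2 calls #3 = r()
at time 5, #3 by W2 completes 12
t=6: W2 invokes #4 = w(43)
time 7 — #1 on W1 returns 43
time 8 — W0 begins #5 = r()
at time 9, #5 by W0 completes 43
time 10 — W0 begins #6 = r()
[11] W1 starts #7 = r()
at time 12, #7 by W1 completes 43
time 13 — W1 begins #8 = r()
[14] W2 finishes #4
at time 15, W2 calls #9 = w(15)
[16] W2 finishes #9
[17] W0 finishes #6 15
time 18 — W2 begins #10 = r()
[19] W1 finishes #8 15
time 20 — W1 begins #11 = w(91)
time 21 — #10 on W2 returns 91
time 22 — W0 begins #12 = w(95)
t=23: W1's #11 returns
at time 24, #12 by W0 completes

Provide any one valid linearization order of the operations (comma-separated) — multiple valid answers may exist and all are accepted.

#2, #3, #4, #1, #5, #7, #9, #6, #8, #11, #10, #12

after step 1 (#2 w(12)): value 12
after step 2 (#3 r() → 12): value 12
after step 3 (#4 w(43)): value 43
after step 4 (#1 r() → 43): value 43
after step 5 (#5 r() → 43): value 43
after step 6 (#7 r() → 43): value 43
after step 7 (#9 w(15)): value 15
after step 8 (#6 r() → 15): value 15
after step 9 (#8 r() → 15): value 15
after step 10 (#11 w(91)): value 91
after step 11 (#10 r() → 91): value 91
after step 12 (#12 w(95)): value 95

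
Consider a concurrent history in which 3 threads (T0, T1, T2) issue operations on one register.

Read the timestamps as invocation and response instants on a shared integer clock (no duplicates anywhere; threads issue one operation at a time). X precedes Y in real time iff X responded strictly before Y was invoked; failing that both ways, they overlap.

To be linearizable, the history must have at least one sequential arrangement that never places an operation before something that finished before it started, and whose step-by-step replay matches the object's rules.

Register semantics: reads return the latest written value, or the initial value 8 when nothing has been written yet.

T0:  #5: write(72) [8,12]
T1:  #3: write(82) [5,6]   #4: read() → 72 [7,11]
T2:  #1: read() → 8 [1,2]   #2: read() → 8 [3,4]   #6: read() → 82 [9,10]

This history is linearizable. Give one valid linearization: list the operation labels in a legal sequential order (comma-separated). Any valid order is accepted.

#1, #2, #3, #6, #5, #4

1. #1 read() → 8, leaving value 8
2. #2 read() → 8, leaving value 8
3. #3 write(82), leaving value 82
4. #6 read() → 82, leaving value 82
5. #5 write(72), leaving value 72
6. #4 read() → 72, leaving value 72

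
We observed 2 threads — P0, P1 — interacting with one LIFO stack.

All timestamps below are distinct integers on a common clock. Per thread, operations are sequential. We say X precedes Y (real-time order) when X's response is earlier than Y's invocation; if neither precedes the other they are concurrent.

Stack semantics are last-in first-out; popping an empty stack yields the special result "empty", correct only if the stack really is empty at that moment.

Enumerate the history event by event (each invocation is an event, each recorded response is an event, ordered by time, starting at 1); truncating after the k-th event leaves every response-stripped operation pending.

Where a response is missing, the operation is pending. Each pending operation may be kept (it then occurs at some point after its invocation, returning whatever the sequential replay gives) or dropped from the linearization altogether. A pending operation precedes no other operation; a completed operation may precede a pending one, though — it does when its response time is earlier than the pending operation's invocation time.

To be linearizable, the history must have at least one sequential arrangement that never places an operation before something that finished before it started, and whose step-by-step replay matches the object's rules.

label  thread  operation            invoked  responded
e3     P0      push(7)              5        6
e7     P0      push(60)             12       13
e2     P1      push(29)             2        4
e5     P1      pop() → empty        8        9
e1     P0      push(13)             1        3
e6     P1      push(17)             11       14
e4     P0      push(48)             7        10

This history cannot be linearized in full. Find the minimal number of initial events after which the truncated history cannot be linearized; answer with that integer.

events 1..8 are linearizable; a witness order is e1, e2, e3:
1. e1 push(13), leaving stack <13>
2. e2 push(29), leaving stack <13,29>
3. e3 push(7), leaving stack <13,29,7>
include event 9 — e5 responding at 9 — and every candidate order breaks
including or dropping the 1 pending operation (e4) in any combination fails
e.g. e1, e2, e3, e5 (pending dropped): illegal at step 4, since e5 pop() → empty cannot apply there
e.g. e2, e1, e3, e5 (pending dropped): illegal at step 4, since e5 pop() → empty cannot apply there

9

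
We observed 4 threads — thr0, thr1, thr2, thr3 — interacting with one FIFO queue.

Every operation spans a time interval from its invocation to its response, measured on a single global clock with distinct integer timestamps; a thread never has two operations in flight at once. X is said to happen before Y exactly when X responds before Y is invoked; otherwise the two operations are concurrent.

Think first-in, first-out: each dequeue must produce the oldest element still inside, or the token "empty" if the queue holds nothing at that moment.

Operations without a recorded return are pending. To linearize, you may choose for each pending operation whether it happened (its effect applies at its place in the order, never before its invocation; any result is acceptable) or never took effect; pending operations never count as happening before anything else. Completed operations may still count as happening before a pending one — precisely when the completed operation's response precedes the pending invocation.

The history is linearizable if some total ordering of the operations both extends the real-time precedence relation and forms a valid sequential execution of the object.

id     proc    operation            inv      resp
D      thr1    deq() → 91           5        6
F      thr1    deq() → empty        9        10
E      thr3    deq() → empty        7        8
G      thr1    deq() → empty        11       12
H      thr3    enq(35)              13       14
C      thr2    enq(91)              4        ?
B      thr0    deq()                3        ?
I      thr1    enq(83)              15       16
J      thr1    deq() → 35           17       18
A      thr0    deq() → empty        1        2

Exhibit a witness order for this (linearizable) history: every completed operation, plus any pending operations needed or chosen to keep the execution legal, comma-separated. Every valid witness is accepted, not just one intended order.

step 1: A deq() → empty — queue <>
step 2: B deq() (pending, included) — queue <>
step 3: C enq(91) (pending, included) — queue <91>
step 4: D deq() → 91 — queue <>
step 5: E deq() → empty — queue <>
step 6: F deq() → empty — queue <>
step 7: G deq() → empty — queue <>
step 8: H enq(35) — queue <35>
step 9: I enq(83) — queue <35,83>
step 10: J deq() → 35 — queue <83>

A, B, C, D, E, F, G, H, I, J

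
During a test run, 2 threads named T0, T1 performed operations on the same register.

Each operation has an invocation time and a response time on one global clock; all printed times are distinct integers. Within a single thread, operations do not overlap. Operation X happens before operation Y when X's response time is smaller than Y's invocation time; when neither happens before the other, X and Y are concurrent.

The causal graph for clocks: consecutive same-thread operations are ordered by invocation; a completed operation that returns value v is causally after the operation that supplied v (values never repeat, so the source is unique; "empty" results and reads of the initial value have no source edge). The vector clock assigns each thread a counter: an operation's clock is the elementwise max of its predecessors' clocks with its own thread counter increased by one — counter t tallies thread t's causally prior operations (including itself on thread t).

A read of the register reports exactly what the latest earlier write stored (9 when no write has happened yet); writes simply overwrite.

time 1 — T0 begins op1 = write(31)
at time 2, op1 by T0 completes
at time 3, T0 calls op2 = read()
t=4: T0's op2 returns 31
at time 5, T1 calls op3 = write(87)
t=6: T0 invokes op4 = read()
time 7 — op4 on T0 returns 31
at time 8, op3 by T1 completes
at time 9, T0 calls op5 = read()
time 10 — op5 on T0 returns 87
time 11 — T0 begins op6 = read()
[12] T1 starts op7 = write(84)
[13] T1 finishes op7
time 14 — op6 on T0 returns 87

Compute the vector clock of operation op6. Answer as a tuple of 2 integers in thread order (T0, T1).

invoked at 5, op3 has no predecessors; its own T1 bump gives (0, 1)
invoked at 1, op1 has no predecessors; its own T0 bump gives (1, 0)
merge at op7 (invoked 12): VC(op3)=(0, 1), own-thread bump on T1 → (0, 2)
merge at op2 (invoked 3): VC(op1)=(1, 0), own-thread bump on T0 → (2, 0)
merge at op4 (invoked 6): VC(op1)=(1, 0), VC(op2)=(2, 0), own-thread bump on T0 → (3, 0)
merge at op5 (invoked 9): VC(op3)=(0, 1), VC(op4)=(3, 0), own-thread bump on T0 → (4, 1)
merge at op6 (invoked 11): VC(op3)=(0, 1), VC(op5)=(4, 1), own-thread bump on T0 → (5, 1)
target: VC(op6) = (5, 1)

(5, 1)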